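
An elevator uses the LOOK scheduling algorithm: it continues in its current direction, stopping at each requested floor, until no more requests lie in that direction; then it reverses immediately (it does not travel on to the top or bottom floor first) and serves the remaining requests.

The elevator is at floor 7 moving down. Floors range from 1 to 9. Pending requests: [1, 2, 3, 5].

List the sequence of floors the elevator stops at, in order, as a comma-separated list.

Current: 7, moving DOWN
Serve below first (descending): [5, 3, 2, 1]
Then reverse, serve above (ascending): []

Answer: 5, 3, 2, 1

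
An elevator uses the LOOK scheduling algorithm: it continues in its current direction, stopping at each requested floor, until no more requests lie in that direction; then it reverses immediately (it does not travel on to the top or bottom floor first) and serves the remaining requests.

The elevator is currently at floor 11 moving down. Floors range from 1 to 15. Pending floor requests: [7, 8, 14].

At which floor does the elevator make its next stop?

Current floor: 11, direction: down
Requests above: [14]
Requests below: [7, 8]
Moving down and requests lie below → nearest below is max([7, 8]) = 8

Answer: 8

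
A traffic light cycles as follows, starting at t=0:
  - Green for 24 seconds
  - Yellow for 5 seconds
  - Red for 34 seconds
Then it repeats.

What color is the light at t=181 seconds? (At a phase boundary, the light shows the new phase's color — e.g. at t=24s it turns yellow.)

Cycle length = 24 + 5 + 34 = 63s
t = 181, phase_t = 181 mod 63 = 55
55 >= 29 → RED

Answer: red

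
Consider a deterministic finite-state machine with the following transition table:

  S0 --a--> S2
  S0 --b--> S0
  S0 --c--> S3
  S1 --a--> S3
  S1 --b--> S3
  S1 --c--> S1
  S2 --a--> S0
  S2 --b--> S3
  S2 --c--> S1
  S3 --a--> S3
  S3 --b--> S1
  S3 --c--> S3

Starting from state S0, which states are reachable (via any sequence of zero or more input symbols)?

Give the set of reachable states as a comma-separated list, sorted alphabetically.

BFS from S0:
  visit S0: S0--a-->S2 (new), S0--b-->S0 (seen), S0--c-->S3 (new)
  visit S2: S2--a-->S0 (seen), S2--b-->S3 (seen), S2--c-->S1 (new)
  visit S3: S3--a-->S3 (seen), S3--b-->S1 (seen), S3--c-->S3 (seen)
  visit S1: S1--a-->S3 (seen), S1--b-->S3 (seen), S1--c-->S1 (seen)

Answer: S0, S1, S2, S3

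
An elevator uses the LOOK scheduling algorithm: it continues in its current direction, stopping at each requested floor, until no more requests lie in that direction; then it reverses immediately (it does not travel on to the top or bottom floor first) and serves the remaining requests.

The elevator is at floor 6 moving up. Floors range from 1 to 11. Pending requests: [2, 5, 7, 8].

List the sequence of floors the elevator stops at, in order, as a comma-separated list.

Answer: 7, 8, 5, 2

Derivation:
Current: 6, moving UP
Serve above first (ascending): [7, 8]
Then reverse, serve below (descending): [5, 2]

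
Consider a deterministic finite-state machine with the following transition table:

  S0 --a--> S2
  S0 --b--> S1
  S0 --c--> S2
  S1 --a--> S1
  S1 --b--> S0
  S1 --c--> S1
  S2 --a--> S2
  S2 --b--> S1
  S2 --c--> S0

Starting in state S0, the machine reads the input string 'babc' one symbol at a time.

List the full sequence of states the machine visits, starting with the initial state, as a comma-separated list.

Start: S0
  read 'b': S0 --b--> S1
  read 'a': S1 --a--> S1
  read 'b': S1 --b--> S0
  read 'c': S0 --c--> S2

Answer: S0, S1, S1, S0, S2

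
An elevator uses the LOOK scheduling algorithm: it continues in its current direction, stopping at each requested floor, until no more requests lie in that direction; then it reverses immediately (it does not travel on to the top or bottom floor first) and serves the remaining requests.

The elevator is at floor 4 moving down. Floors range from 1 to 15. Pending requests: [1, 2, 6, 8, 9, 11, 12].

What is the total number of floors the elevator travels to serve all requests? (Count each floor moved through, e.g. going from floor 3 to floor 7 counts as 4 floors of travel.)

Answer: 14

Derivation:
Start at floor 4 moving down, LOOK stop order: [2, 1, 6, 8, 9, 11, 12]
  4 → 2: |2-4| = 2, total = 2
  2 → 1: |1-2| = 1, total = 3
  1 → 6: |6-1| = 5, total = 8
  6 → 8: |8-6| = 2, total = 10
  8 → 9: |9-8| = 1, total = 11
  9 → 11: |11-9| = 2, total = 13
  11 → 12: |12-11| = 1, total = 14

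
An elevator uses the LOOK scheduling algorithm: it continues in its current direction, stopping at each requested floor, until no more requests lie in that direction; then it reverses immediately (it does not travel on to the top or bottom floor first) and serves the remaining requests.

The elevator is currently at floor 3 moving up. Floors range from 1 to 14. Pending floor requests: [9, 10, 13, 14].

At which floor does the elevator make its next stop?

Answer: 9

Derivation:
Current floor: 3, direction: up
Requests above: [9, 10, 13, 14]
Requests below: []
Moving up and requests lie above → nearest above is min([9, 10, 13, 14]) = 9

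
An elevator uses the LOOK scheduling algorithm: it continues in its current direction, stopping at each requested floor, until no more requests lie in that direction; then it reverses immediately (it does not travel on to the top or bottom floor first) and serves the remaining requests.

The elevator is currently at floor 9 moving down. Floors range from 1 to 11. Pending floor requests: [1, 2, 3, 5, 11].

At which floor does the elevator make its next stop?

Answer: 5

Derivation:
Current floor: 9, direction: down
Requests above: [11]
Requests below: [1, 2, 3, 5]
Moving down and requests lie below → nearest below is max([1, 2, 3, 5]) = 5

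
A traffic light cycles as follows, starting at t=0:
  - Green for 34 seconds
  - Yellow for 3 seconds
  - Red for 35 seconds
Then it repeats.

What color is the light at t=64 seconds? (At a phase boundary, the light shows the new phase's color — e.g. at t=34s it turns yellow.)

Cycle length = 34 + 3 + 35 = 72s
t = 64, phase_t = 64 mod 72 = 64
64 >= 37 → RED

Answer: red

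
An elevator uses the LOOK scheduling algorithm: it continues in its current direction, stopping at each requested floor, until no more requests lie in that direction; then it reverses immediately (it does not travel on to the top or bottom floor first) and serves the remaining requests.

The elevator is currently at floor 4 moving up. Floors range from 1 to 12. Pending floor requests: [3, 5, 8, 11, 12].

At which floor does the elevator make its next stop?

Answer: 5

Derivation:
Current floor: 4, direction: up
Requests above: [5, 8, 11, 12]
Requests below: [3]
Moving up and requests lie above → nearest above is min([5, 8, 11, 12]) = 5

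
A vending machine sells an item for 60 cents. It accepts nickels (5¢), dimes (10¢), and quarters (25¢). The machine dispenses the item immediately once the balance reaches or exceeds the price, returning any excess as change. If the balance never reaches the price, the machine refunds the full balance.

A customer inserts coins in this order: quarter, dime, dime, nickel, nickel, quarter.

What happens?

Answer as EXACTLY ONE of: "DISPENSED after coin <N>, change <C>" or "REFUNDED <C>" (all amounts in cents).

Price: 60¢
Coin 1 (quarter, 25¢): balance = 25¢
Coin 2 (dime, 10¢): balance = 35¢
Coin 3 (dime, 10¢): balance = 45¢
Coin 4 (nickel, 5¢): balance = 50¢
Coin 5 (nickel, 5¢): balance = 55¢
Coin 6 (quarter, 25¢): balance = 80¢
  → balance >= price → DISPENSE, change = 80 - 60 = 20¢

Answer: DISPENSED after coin 6, change 20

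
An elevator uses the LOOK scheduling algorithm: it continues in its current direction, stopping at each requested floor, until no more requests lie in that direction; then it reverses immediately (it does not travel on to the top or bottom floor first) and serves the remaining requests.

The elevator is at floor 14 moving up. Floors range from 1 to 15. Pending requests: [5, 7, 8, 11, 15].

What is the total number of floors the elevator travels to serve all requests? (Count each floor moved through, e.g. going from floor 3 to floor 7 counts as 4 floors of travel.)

Start at floor 14 moving up, LOOK stop order: [15, 11, 8, 7, 5]
  14 → 15: |15-14| = 1, total = 1
  15 → 11: |11-15| = 4, total = 5
  11 → 8: |8-11| = 3, total = 8
  8 → 7: |7-8| = 1, total = 9
  7 → 5: |5-7| = 2, total = 11

Answer: 11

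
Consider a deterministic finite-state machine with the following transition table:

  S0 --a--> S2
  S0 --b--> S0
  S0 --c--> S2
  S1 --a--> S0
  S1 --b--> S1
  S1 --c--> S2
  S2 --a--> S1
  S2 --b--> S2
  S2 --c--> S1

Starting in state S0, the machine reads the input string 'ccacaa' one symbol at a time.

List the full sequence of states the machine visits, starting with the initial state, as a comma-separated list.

Start: S0
  read 'c': S0 --c--> S2
  read 'c': S2 --c--> S1
  read 'a': S1 --a--> S0
  read 'c': S0 --c--> S2
  read 'a': S2 --a--> S1
  read 'a': S1 --a--> S0

Answer: S0, S2, S1, S0, S2, S1, S0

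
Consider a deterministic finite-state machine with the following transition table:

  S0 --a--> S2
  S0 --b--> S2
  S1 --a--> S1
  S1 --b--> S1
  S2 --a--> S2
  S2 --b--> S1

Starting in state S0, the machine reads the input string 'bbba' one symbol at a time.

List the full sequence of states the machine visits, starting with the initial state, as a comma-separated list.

Start: S0
  read 'b': S0 --b--> S2
  read 'b': S2 --b--> S1
  read 'b': S1 --b--> S1
  read 'a': S1 --a--> S1

Answer: S0, S2, S1, S1, S1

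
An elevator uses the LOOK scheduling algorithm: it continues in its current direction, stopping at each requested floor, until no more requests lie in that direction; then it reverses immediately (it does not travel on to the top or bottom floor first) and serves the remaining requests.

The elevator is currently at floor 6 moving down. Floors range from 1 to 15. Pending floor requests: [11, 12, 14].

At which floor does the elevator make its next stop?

Current floor: 6, direction: down
Requests above: [11, 12, 14]
Requests below: []
Moving down but no requests below → reverse; nearest above is min([11, 12, 14]) = 11

Answer: 11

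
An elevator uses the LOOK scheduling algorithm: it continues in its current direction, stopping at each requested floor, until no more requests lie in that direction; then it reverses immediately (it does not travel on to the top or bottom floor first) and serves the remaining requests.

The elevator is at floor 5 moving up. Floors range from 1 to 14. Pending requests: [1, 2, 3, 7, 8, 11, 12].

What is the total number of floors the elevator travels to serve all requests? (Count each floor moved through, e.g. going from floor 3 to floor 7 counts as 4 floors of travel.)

Start at floor 5 moving up, LOOK stop order: [7, 8, 11, 12, 3, 2, 1]
  5 → 7: |7-5| = 2, total = 2
  7 → 8: |8-7| = 1, total = 3
  8 → 11: |11-8| = 3, total = 6
  11 → 12: |12-11| = 1, total = 7
  12 → 3: |3-12| = 9, total = 16
  3 → 2: |2-3| = 1, total = 17
  2 → 1: |1-2| = 1, total = 18

Answer: 18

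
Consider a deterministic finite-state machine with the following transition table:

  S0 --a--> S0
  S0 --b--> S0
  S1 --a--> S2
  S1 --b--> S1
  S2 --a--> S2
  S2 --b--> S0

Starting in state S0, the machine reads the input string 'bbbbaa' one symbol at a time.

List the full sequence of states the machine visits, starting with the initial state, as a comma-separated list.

Answer: S0, S0, S0, S0, S0, S0, S0

Derivation:
Start: S0
  read 'b': S0 --b--> S0
  read 'b': S0 --b--> S0
  read 'b': S0 --b--> S0
  read 'b': S0 --b--> S0
  read 'a': S0 --a--> S0
  read 'a': S0 --a--> S0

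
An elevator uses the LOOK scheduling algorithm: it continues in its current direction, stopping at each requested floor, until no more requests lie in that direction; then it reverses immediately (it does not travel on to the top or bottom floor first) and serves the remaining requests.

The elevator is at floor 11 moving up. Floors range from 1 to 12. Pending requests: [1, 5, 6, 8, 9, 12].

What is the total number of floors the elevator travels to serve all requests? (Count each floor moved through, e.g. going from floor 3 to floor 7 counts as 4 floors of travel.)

Start at floor 11 moving up, LOOK stop order: [12, 9, 8, 6, 5, 1]
  11 → 12: |12-11| = 1, total = 1
  12 → 9: |9-12| = 3, total = 4
  9 → 8: |8-9| = 1, total = 5
  8 → 6: |6-8| = 2, total = 7
  6 → 5: |5-6| = 1, total = 8
  5 → 1: |1-5| = 4, total = 12

Answer: 12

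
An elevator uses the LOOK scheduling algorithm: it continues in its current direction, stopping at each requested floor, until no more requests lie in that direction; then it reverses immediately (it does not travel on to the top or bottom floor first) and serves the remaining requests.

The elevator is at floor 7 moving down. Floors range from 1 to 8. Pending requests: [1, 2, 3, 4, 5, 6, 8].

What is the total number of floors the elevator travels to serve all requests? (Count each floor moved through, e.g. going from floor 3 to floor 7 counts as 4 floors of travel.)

Start at floor 7 moving down, LOOK stop order: [6, 5, 4, 3, 2, 1, 8]
  7 → 6: |6-7| = 1, total = 1
  6 → 5: |5-6| = 1, total = 2
  5 → 4: |4-5| = 1, total = 3
  4 → 3: |3-4| = 1, total = 4
  3 → 2: |2-3| = 1, total = 5
  2 → 1: |1-2| = 1, total = 6
  1 → 8: |8-1| = 7, total = 13

Answer: 13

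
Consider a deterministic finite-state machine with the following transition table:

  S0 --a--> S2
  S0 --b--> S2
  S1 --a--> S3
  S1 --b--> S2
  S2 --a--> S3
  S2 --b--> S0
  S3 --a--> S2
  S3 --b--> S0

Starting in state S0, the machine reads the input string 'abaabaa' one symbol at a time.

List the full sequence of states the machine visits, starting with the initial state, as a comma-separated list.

Start: S0
  read 'a': S0 --a--> S2
  read 'b': S2 --b--> S0
  read 'a': S0 --a--> S2
  read 'a': S2 --a--> S3
  read 'b': S3 --b--> S0
  read 'a': S0 --a--> S2
  read 'a': S2 --a--> S3

Answer: S0, S2, S0, S2, S3, S0, S2, S3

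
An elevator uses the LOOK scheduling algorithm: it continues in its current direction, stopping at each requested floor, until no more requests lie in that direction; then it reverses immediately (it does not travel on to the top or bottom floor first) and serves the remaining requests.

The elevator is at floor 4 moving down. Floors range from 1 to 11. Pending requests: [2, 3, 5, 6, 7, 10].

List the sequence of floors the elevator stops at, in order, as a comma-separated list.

Answer: 3, 2, 5, 6, 7, 10

Derivation:
Current: 4, moving DOWN
Serve below first (descending): [3, 2]
Then reverse, serve above (ascending): [5, 6, 7, 10]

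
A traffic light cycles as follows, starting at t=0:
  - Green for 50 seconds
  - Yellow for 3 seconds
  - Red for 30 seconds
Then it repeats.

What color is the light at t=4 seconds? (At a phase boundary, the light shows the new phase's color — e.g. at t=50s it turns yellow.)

Cycle length = 50 + 3 + 30 = 83s
t = 4, phase_t = 4 mod 83 = 4
4 < 50 (green end) → GREEN

Answer: green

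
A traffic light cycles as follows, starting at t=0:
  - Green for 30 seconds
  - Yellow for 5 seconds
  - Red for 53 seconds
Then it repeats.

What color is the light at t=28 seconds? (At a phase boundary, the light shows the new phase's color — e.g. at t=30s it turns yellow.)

Cycle length = 30 + 5 + 53 = 88s
t = 28, phase_t = 28 mod 88 = 28
28 < 30 (green end) → GREEN

Answer: green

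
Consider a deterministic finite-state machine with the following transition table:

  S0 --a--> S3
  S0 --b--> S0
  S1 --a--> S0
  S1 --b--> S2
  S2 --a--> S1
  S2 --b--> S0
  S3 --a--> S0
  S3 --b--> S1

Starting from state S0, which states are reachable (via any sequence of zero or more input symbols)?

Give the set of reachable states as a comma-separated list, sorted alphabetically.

Answer: S0, S1, S2, S3

Derivation:
BFS from S0:
  visit S0: S0--a-->S3 (new), S0--b-->S0 (seen)
  visit S3: S3--a-->S0 (seen), S3--b-->S1 (new)
  visit S1: S1--a-->S0 (seen), S1--b-->S2 (new)
  visit S2: S2--a-->S1 (seen), S2--b-->S0 (seen)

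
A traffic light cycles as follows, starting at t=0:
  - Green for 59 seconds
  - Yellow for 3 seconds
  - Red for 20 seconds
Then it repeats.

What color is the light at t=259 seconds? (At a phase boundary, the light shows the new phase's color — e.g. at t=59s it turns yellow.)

Cycle length = 59 + 3 + 20 = 82s
t = 259, phase_t = 259 mod 82 = 13
13 < 59 (green end) → GREEN

Answer: green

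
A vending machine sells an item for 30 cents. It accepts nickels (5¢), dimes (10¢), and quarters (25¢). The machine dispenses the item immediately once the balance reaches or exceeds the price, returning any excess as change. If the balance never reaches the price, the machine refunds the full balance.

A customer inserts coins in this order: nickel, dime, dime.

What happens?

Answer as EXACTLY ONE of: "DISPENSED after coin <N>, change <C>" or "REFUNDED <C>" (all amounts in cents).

Price: 30¢
Coin 1 (nickel, 5¢): balance = 5¢
Coin 2 (dime, 10¢): balance = 15¢
Coin 3 (dime, 10¢): balance = 25¢
All coins inserted, balance 25¢ < price 30¢ → REFUND 25¢

Answer: REFUNDED 25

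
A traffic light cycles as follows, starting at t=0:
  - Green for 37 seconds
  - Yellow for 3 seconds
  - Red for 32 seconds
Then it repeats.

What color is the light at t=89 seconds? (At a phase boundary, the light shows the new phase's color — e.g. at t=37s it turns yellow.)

Answer: green

Derivation:
Cycle length = 37 + 3 + 32 = 72s
t = 89, phase_t = 89 mod 72 = 17
17 < 37 (green end) → GREEN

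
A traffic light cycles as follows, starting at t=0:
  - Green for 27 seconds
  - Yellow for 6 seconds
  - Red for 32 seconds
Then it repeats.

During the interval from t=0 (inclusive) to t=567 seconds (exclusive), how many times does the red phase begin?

Answer: 9

Derivation:
Cycle = 27+6+32 = 65s
red phase starts at t = k*65 + 33 for k=0,1,2,...
Need k*65+33 < 567 → k < 8.215
k ∈ {0, ..., 8} → 9 starts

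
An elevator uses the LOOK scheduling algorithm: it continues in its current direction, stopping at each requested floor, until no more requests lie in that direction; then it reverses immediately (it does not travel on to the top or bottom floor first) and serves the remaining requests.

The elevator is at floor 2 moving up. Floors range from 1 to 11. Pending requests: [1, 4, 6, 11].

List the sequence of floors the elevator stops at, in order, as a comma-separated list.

Answer: 4, 6, 11, 1

Derivation:
Current: 2, moving UP
Serve above first (ascending): [4, 6, 11]
Then reverse, serve below (descending): [1]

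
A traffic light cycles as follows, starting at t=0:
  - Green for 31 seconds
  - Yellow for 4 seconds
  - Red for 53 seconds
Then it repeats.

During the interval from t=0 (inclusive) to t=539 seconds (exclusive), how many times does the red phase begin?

Cycle = 31+4+53 = 88s
red phase starts at t = k*88 + 35 for k=0,1,2,...
Need k*88+35 < 539 → k < 5.727
k ∈ {0, ..., 5} → 6 starts

Answer: 6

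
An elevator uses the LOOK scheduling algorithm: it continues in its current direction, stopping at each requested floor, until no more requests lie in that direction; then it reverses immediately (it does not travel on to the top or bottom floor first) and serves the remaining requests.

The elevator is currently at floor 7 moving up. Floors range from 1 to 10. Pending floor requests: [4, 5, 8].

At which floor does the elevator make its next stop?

Answer: 8

Derivation:
Current floor: 7, direction: up
Requests above: [8]
Requests below: [4, 5]
Moving up and requests lie above → nearest above is min([8]) = 8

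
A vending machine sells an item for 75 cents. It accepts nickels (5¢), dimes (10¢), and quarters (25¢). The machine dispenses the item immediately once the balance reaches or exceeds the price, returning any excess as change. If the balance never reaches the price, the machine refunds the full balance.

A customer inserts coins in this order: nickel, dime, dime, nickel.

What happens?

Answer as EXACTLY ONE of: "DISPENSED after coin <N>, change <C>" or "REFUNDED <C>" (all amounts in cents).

Answer: REFUNDED 30

Derivation:
Price: 75¢
Coin 1 (nickel, 5¢): balance = 5¢
Coin 2 (dime, 10¢): balance = 15¢
Coin 3 (dime, 10¢): balance = 25¢
Coin 4 (nickel, 5¢): balance = 30¢
All coins inserted, balance 30¢ < price 75¢ → REFUND 30¢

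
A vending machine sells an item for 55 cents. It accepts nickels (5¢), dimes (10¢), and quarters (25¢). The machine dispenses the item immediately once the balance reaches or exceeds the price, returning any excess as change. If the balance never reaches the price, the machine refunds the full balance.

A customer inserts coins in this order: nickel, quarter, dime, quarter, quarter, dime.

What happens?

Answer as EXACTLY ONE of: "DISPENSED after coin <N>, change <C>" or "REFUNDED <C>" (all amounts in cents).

Answer: DISPENSED after coin 4, change 10

Derivation:
Price: 55¢
Coin 1 (nickel, 5¢): balance = 5¢
Coin 2 (quarter, 25¢): balance = 30¢
Coin 3 (dime, 10¢): balance = 40¢
Coin 4 (quarter, 25¢): balance = 65¢
  → balance >= price → DISPENSE, change = 65 - 55 = 10¢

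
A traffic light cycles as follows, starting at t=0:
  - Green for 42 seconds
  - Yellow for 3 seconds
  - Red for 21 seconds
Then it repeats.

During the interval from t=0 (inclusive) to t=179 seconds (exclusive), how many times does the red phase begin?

Cycle = 42+3+21 = 66s
red phase starts at t = k*66 + 45 for k=0,1,2,...
Need k*66+45 < 179 → k < 2.030
k ∈ {0, ..., 2} → 3 starts

Answer: 3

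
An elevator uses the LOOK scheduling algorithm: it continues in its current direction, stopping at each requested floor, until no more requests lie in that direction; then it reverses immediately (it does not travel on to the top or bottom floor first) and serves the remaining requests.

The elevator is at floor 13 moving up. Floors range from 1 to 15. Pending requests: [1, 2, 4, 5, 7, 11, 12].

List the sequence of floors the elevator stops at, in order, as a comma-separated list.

Answer: 12, 11, 7, 5, 4, 2, 1

Derivation:
Current: 13, moving UP
Serve above first (ascending): []
Then reverse, serve below (descending): [12, 11, 7, 5, 4, 2, 1]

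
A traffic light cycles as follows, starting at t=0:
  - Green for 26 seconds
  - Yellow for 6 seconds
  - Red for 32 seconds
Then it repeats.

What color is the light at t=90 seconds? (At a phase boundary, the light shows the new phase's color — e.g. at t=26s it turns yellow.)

Answer: yellow

Derivation:
Cycle length = 26 + 6 + 32 = 64s
t = 90, phase_t = 90 mod 64 = 26
26 <= 26 < 32 (yellow end) → YELLOW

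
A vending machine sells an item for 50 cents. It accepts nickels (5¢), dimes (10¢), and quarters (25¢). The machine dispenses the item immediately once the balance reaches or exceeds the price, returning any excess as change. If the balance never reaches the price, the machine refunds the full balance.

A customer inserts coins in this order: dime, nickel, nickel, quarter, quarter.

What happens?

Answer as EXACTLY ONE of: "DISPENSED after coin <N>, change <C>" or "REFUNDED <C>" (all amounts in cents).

Answer: DISPENSED after coin 5, change 20

Derivation:
Price: 50¢
Coin 1 (dime, 10¢): balance = 10¢
Coin 2 (nickel, 5¢): balance = 15¢
Coin 3 (nickel, 5¢): balance = 20¢
Coin 4 (quarter, 25¢): balance = 45¢
Coin 5 (quarter, 25¢): balance = 70¢
  → balance >= price → DISPENSE, change = 70 - 50 = 20¢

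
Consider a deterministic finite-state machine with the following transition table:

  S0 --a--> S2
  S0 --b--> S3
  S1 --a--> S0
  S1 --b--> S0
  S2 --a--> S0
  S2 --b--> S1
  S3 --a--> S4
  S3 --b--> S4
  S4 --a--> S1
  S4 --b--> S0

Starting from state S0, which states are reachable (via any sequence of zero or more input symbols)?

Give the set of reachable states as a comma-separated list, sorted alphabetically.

BFS from S0:
  visit S0: S0--a-->S2 (new), S0--b-->S3 (new)
  visit S2: S2--a-->S0 (seen), S2--b-->S1 (new)
  visit S3: S3--a-->S4 (new), S3--b-->S4 (seen)
  visit S1: S1--a-->S0 (seen), S1--b-->S0 (seen)
  visit S4: S4--a-->S1 (seen), S4--b-->S0 (seen)

Answer: S0, S1, S2, S3, S4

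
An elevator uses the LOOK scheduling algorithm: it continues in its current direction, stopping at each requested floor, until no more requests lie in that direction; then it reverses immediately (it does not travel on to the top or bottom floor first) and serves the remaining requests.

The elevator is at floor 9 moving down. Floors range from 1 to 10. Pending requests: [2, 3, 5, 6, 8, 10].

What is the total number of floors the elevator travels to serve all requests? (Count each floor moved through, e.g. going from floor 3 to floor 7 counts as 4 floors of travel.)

Answer: 15

Derivation:
Start at floor 9 moving down, LOOK stop order: [8, 6, 5, 3, 2, 10]
  9 → 8: |8-9| = 1, total = 1
  8 → 6: |6-8| = 2, total = 3
  6 → 5: |5-6| = 1, total = 4
  5 → 3: |3-5| = 2, total = 6
  3 → 2: |2-3| = 1, total = 7
  2 → 10: |10-2| = 8, total = 15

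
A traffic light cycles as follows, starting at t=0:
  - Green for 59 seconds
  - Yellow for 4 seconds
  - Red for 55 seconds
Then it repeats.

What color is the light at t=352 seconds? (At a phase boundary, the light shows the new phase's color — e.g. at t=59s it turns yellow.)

Cycle length = 59 + 4 + 55 = 118s
t = 352, phase_t = 352 mod 118 = 116
116 >= 63 → RED

Answer: red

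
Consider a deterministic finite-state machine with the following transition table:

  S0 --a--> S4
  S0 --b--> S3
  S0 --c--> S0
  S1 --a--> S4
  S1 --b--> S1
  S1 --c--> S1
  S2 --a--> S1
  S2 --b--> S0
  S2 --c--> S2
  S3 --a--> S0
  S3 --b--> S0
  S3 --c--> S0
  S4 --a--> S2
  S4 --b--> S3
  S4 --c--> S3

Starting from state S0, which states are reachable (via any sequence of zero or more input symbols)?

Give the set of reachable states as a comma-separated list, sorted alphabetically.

BFS from S0:
  visit S0: S0--a-->S4 (new), S0--b-->S3 (new), S0--c-->S0 (seen)
  visit S4: S4--a-->S2 (new), S4--b-->S3 (seen), S4--c-->S3 (seen)
  visit S3: S3--a-->S0 (seen), S3--b-->S0 (seen), S3--c-->S0 (seen)
  visit S2: S2--a-->S1 (new), S2--b-->S0 (seen), S2--c-->S2 (seen)
  visit S1: S1--a-->S4 (seen), S1--b-->S1 (seen), S1--c-->S1 (seen)

Answer: S0, S1, S2, S3, S4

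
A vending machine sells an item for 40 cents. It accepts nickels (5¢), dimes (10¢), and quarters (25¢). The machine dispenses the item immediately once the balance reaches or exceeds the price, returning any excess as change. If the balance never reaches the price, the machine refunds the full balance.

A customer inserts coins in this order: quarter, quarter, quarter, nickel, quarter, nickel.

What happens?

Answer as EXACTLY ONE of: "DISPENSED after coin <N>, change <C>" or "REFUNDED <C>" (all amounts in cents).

Price: 40¢
Coin 1 (quarter, 25¢): balance = 25¢
Coin 2 (quarter, 25¢): balance = 50¢
  → balance >= price → DISPENSE, change = 50 - 40 = 10¢

Answer: DISPENSED after coin 2, change 10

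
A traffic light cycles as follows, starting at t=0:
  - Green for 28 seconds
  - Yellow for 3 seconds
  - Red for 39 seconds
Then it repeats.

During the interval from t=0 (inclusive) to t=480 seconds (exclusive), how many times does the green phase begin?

Answer: 7

Derivation:
Cycle = 28+3+39 = 70s
green phase starts at t = k*70 + 0 for k=0,1,2,...
Need k*70+0 < 480 → k < 6.857
k ∈ {0, ..., 6} → 7 starts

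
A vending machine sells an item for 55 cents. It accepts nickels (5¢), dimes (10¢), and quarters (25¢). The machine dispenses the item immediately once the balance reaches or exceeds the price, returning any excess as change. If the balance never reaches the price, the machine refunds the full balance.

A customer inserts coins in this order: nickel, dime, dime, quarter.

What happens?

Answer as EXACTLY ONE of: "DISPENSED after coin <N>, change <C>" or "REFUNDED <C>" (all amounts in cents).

Answer: REFUNDED 50

Derivation:
Price: 55¢
Coin 1 (nickel, 5¢): balance = 5¢
Coin 2 (dime, 10¢): balance = 15¢
Coin 3 (dime, 10¢): balance = 25¢
Coin 4 (quarter, 25¢): balance = 50¢
All coins inserted, balance 50¢ < price 55¢ → REFUND 50¢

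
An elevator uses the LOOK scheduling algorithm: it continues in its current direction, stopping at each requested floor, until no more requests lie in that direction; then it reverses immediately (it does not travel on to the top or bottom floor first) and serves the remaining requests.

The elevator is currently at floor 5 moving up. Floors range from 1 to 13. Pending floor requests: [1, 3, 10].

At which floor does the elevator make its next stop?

Answer: 10

Derivation:
Current floor: 5, direction: up
Requests above: [10]
Requests below: [1, 3]
Moving up and requests lie above → nearest above is min([10]) = 10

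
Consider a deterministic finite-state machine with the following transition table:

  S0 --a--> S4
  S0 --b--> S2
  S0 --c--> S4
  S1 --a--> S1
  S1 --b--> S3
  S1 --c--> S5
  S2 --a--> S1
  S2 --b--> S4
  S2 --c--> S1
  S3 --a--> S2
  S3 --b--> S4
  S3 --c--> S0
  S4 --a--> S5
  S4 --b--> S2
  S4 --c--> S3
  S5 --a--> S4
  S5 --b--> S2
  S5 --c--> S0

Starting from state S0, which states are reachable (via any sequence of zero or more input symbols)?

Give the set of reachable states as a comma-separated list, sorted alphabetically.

BFS from S0:
  visit S0: S0--a-->S4 (new), S0--b-->S2 (new), S0--c-->S4 (seen)
  visit S4: S4--a-->S5 (new), S4--b-->S2 (seen), S4--c-->S3 (new)
  visit S2: S2--a-->S1 (new), S2--b-->S4 (seen), S2--c-->S1 (seen)
  visit S5: S5--a-->S4 (seen), S5--b-->S2 (seen), S5--c-->S0 (seen)
  visit S3: S3--a-->S2 (seen), S3--b-->S4 (seen), S3--c-->S0 (seen)
  visit S1: S1--a-->S1 (seen), S1--b-->S3 (seen), S1--c-->S5 (seen)

Answer: S0, S1, S2, S3, S4, S5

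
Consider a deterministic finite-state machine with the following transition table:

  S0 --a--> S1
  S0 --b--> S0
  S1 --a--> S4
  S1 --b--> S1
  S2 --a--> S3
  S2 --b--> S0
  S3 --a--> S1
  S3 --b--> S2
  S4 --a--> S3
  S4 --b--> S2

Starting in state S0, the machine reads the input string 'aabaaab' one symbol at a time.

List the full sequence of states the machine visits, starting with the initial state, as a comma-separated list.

Answer: S0, S1, S4, S2, S3, S1, S4, S2

Derivation:
Start: S0
  read 'a': S0 --a--> S1
  read 'a': S1 --a--> S4
  read 'b': S4 --b--> S2
  read 'a': S2 --a--> S3
  read 'a': S3 --a--> S1
  read 'a': S1 --a--> S4
  read 'b': S4 --b--> S2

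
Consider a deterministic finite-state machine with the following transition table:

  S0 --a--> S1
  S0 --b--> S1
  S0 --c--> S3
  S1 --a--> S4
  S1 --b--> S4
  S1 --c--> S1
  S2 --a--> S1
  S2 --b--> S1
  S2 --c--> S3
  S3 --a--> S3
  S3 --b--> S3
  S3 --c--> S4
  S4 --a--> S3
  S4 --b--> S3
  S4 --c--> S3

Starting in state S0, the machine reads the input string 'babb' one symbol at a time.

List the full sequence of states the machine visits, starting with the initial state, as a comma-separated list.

Answer: S0, S1, S4, S3, S3

Derivation:
Start: S0
  read 'b': S0 --b--> S1
  read 'a': S1 --a--> S4
  read 'b': S4 --b--> S3
  read 'b': S3 --b--> S3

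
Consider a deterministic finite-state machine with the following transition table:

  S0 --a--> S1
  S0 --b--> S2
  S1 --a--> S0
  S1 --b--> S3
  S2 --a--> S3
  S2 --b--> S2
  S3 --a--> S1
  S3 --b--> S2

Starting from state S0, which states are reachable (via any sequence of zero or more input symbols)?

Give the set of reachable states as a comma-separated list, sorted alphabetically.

BFS from S0:
  visit S0: S0--a-->S1 (new), S0--b-->S2 (new)
  visit S1: S1--a-->S0 (seen), S1--b-->S3 (new)
  visit S2: S2--a-->S3 (seen), S2--b-->S2 (seen)
  visit S3: S3--a-->S1 (seen), S3--b-->S2 (seen)

Answer: S0, S1, S2, S3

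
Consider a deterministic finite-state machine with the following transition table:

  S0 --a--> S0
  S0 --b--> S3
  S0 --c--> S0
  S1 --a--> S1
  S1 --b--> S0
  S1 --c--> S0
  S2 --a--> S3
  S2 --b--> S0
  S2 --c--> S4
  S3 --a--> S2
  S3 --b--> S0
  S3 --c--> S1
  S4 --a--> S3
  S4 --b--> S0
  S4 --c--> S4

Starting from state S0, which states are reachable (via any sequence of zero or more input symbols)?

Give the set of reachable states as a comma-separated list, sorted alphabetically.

Answer: S0, S1, S2, S3, S4

Derivation:
BFS from S0:
  visit S0: S0--a-->S0 (seen), S0--b-->S3 (new), S0--c-->S0 (seen)
  visit S3: S3--a-->S2 (new), S3--b-->S0 (seen), S3--c-->S1 (new)
  visit S2: S2--a-->S3 (seen), S2--b-->S0 (seen), S2--c-->S4 (new)
  visit S1: S1--a-->S1 (seen), S1--b-->S0 (seen), S1--c-->S0 (seen)
  visit S4: S4--a-->S3 (seen), S4--b-->S0 (seen), S4--c-->S4 (seen)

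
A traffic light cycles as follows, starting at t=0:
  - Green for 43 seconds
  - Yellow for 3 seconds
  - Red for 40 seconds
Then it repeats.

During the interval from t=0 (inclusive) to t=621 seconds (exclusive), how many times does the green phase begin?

Answer: 8

Derivation:
Cycle = 43+3+40 = 86s
green phase starts at t = k*86 + 0 for k=0,1,2,...
Need k*86+0 < 621 → k < 7.221
k ∈ {0, ..., 7} → 8 starts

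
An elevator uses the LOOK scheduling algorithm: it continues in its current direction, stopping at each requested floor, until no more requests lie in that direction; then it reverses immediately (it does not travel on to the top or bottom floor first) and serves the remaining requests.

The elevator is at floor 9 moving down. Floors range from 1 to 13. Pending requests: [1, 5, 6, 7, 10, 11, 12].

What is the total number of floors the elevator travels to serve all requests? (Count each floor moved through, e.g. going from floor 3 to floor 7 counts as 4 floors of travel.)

Answer: 19

Derivation:
Start at floor 9 moving down, LOOK stop order: [7, 6, 5, 1, 10, 11, 12]
  9 → 7: |7-9| = 2, total = 2
  7 → 6: |6-7| = 1, total = 3
  6 → 5: |5-6| = 1, total = 4
  5 → 1: |1-5| = 4, total = 8
  1 → 10: |10-1| = 9, total = 17
  10 → 11: |11-10| = 1, total = 18
  11 → 12: |12-11| = 1, total = 19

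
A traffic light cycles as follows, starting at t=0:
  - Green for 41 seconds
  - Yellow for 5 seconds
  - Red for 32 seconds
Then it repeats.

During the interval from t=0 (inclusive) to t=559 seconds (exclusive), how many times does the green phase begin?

Cycle = 41+5+32 = 78s
green phase starts at t = k*78 + 0 for k=0,1,2,...
Need k*78+0 < 559 → k < 7.167
k ∈ {0, ..., 7} → 8 starts

Answer: 8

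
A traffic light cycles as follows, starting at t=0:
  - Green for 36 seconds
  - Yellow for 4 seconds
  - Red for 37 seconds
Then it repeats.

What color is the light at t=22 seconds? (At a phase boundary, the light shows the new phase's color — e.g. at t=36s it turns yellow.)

Cycle length = 36 + 4 + 37 = 77s
t = 22, phase_t = 22 mod 77 = 22
22 < 36 (green end) → GREEN

Answer: green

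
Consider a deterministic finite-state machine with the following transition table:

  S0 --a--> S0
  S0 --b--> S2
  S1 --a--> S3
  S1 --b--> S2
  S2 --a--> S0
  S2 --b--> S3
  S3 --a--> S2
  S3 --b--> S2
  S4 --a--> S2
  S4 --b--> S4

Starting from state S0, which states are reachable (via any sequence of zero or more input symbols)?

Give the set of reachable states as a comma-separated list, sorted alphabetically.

Answer: S0, S2, S3

Derivation:
BFS from S0:
  visit S0: S0--a-->S0 (seen), S0--b-->S2 (new)
  visit S2: S2--a-->S0 (seen), S2--b-->S3 (new)
  visit S3: S3--a-->S2 (seen), S3--b-->S2 (seen)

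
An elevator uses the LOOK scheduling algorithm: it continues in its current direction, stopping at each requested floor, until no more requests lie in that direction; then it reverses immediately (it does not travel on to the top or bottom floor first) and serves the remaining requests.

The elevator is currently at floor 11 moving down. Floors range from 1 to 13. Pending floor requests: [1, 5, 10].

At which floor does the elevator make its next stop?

Current floor: 11, direction: down
Requests above: []
Requests below: [1, 5, 10]
Moving down and requests lie below → nearest below is max([1, 5, 10]) = 10

Answer: 10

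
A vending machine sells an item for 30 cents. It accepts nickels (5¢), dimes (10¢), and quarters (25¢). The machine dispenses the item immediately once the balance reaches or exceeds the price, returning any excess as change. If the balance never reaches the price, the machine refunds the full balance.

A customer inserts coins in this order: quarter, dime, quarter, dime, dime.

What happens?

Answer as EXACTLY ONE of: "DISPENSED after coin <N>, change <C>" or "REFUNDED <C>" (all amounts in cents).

Answer: DISPENSED after coin 2, change 5

Derivation:
Price: 30¢
Coin 1 (quarter, 25¢): balance = 25¢
Coin 2 (dime, 10¢): balance = 35¢
  → balance >= price → DISPENSE, change = 35 - 30 = 5¢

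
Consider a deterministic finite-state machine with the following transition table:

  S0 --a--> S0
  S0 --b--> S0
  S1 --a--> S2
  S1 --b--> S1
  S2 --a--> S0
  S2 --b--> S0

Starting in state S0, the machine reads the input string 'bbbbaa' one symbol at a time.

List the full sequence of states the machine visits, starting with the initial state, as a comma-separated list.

Start: S0
  read 'b': S0 --b--> S0
  read 'b': S0 --b--> S0
  read 'b': S0 --b--> S0
  read 'b': S0 --b--> S0
  read 'a': S0 --a--> S0
  read 'a': S0 --a--> S0

Answer: S0, S0, S0, S0, S0, S0, S0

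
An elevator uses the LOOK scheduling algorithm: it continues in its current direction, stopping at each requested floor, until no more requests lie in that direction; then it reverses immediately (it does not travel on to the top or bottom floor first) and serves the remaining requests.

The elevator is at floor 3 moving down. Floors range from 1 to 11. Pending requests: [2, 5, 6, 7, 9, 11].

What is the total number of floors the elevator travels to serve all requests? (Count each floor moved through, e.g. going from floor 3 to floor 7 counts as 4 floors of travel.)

Answer: 10

Derivation:
Start at floor 3 moving down, LOOK stop order: [2, 5, 6, 7, 9, 11]
  3 → 2: |2-3| = 1, total = 1
  2 → 5: |5-2| = 3, total = 4
  5 → 6: |6-5| = 1, total = 5
  6 → 7: |7-6| = 1, total = 6
  7 → 9: |9-7| = 2, total = 8
  9 → 11: |11-9| = 2, total = 10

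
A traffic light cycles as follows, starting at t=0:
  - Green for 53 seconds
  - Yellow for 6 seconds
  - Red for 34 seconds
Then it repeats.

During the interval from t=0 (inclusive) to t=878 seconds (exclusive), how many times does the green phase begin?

Answer: 10

Derivation:
Cycle = 53+6+34 = 93s
green phase starts at t = k*93 + 0 for k=0,1,2,...
Need k*93+0 < 878 → k < 9.441
k ∈ {0, ..., 9} → 10 starts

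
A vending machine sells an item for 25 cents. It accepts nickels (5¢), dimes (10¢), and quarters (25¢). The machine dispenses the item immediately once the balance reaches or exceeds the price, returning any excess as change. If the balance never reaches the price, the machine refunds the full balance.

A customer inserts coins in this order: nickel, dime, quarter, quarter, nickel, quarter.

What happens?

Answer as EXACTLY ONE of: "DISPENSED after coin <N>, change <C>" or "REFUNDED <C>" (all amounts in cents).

Price: 25¢
Coin 1 (nickel, 5¢): balance = 5¢
Coin 2 (dime, 10¢): balance = 15¢
Coin 3 (quarter, 25¢): balance = 40¢
  → balance >= price → DISPENSE, change = 40 - 25 = 15¢

Answer: DISPENSED after coin 3, change 15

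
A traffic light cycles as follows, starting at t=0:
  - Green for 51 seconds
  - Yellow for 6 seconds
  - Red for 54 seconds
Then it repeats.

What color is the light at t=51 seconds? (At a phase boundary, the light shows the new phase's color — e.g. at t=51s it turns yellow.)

Answer: yellow

Derivation:
Cycle length = 51 + 6 + 54 = 111s
t = 51, phase_t = 51 mod 111 = 51
51 <= 51 < 57 (yellow end) → YELLOW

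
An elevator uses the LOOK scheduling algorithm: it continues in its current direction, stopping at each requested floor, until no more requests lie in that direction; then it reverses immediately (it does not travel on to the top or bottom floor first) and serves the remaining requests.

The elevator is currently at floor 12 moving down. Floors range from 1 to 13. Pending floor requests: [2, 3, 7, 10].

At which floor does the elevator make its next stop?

Current floor: 12, direction: down
Requests above: []
Requests below: [2, 3, 7, 10]
Moving down and requests lie below → nearest below is max([2, 3, 7, 10]) = 10

Answer: 10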